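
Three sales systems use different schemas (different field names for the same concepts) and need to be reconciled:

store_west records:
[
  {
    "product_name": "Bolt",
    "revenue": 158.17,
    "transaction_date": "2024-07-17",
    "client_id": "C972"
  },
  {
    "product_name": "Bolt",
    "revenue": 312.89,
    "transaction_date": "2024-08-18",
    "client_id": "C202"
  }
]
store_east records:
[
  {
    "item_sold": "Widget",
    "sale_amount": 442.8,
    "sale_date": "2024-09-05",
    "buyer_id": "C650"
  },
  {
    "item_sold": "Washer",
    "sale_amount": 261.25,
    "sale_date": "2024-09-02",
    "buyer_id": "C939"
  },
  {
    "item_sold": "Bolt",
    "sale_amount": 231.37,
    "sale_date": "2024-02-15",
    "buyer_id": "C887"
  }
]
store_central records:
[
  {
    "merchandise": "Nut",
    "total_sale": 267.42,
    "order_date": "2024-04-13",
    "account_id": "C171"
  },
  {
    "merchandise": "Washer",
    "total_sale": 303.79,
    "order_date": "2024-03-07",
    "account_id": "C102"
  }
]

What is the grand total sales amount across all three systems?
1977.69

Schema reconciliation - all amount fields map to sale amount:

store_west (revenue): 471.06
store_east (sale_amount): 935.42
store_central (total_sale): 571.21

Grand total: 1977.69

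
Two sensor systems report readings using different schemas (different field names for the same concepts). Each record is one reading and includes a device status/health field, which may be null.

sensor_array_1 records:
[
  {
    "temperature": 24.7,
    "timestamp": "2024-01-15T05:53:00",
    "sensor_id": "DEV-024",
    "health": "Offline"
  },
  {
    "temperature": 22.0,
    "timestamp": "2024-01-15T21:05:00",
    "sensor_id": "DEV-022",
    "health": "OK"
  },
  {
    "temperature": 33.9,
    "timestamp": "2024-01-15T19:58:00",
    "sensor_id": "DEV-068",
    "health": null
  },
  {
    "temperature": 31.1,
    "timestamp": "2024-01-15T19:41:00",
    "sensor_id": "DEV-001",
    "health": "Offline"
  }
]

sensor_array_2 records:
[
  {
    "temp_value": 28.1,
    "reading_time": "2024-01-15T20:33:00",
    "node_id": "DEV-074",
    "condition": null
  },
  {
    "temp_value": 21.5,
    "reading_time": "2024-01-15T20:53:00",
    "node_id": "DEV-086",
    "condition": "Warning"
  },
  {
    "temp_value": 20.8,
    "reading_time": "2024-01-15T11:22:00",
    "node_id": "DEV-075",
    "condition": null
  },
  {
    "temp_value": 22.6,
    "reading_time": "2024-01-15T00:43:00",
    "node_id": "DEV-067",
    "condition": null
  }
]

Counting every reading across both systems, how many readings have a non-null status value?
4

Schema mapping: "health" (sensor_array_1) = "condition" (sensor_array_2) = status

Non-null in sensor_array_1: 3
Non-null in sensor_array_2: 1

Total non-null: 3 + 1 = 4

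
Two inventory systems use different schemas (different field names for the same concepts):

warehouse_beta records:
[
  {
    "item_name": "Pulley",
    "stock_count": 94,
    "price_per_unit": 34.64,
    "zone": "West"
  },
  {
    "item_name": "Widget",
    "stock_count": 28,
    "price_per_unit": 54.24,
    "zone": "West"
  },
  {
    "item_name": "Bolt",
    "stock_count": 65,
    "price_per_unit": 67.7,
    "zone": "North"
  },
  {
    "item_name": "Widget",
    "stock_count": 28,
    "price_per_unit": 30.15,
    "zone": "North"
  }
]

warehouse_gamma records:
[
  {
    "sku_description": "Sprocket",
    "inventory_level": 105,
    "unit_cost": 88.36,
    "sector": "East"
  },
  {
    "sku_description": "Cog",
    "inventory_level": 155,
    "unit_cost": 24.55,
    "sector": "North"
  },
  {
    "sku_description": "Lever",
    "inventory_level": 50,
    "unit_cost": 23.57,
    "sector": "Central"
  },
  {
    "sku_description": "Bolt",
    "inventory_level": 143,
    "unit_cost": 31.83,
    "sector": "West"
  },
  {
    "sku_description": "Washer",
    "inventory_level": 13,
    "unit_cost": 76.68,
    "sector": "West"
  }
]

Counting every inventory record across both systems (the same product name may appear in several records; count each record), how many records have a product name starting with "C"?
1

Schema mapping: "item_name" (warehouse_beta) = "sku_description" (warehouse_gamma) = product name

Records with product name starting with "C" in warehouse_beta: 0
Records with product name starting with "C" in warehouse_gamma: 1

Total: 0 + 1 = 1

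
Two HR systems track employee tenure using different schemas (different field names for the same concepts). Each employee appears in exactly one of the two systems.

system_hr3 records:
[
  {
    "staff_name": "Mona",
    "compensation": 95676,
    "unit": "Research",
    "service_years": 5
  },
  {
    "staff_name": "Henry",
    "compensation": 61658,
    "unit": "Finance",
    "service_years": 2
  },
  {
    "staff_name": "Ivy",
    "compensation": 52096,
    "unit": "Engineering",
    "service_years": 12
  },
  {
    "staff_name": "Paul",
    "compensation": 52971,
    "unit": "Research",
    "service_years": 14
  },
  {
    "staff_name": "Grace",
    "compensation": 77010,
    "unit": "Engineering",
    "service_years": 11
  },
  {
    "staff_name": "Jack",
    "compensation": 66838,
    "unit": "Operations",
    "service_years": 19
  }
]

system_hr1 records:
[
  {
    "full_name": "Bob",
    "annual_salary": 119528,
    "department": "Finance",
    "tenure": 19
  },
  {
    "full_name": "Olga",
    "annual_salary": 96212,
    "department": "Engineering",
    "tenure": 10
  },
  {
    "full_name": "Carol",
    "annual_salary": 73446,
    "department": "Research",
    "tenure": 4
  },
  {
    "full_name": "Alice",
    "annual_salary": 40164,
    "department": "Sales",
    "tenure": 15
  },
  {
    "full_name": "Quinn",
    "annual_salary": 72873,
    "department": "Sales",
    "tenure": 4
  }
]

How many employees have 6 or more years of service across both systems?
7

Reconcile schemas: "service_years" (system_hr3) = "tenure" (system_hr1) = years of service

From system_hr3: 4 employees with >= 6 years
From system_hr1: 3 employees with >= 6 years

Total: 4 + 3 = 7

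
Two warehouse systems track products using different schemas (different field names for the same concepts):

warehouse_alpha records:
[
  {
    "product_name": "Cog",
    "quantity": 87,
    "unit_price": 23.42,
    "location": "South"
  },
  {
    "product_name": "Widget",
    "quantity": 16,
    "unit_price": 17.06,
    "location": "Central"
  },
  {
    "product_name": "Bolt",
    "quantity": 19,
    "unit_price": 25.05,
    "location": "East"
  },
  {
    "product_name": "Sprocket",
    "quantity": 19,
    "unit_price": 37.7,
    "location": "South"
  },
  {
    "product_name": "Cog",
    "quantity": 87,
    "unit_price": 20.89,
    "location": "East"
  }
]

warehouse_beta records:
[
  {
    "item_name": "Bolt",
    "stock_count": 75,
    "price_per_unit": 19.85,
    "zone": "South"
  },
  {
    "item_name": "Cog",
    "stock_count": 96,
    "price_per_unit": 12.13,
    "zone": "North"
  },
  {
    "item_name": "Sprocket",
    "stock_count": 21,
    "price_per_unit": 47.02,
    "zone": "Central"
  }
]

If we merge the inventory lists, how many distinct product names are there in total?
4

Schema mapping: "product_name" (warehouse_alpha) = "item_name" (warehouse_beta) = product name

Products in warehouse_alpha: ['Bolt', 'Cog', 'Sprocket', 'Widget']
Products in warehouse_beta: ['Bolt', 'Cog', 'Sprocket']

Union (unique products): ['Bolt', 'Cog', 'Sprocket', 'Widget']
Count: 4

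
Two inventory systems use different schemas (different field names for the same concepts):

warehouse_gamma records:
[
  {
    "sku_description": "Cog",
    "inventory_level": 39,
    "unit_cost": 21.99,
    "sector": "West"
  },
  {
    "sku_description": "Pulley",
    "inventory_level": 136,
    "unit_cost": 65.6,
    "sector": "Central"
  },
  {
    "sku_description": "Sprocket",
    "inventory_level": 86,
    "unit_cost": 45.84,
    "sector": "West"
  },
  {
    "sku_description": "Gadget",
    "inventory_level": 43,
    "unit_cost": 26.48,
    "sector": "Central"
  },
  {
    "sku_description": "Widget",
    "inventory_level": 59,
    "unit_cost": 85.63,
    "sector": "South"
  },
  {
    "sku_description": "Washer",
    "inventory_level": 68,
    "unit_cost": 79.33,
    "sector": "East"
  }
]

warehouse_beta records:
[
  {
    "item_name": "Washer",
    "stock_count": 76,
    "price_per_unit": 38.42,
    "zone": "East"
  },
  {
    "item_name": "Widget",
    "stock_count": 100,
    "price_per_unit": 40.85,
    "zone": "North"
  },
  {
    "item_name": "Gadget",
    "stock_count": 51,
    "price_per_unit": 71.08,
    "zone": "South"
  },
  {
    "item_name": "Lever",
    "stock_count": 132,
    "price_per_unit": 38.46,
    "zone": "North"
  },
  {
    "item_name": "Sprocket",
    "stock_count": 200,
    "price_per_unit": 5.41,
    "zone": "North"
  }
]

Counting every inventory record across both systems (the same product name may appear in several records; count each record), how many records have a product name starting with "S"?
2

Schema mapping: "sku_description" (warehouse_gamma) = "item_name" (warehouse_beta) = product name

Records with product name starting with "S" in warehouse_gamma: 1
Records with product name starting with "S" in warehouse_beta: 1

Total: 1 + 1 = 2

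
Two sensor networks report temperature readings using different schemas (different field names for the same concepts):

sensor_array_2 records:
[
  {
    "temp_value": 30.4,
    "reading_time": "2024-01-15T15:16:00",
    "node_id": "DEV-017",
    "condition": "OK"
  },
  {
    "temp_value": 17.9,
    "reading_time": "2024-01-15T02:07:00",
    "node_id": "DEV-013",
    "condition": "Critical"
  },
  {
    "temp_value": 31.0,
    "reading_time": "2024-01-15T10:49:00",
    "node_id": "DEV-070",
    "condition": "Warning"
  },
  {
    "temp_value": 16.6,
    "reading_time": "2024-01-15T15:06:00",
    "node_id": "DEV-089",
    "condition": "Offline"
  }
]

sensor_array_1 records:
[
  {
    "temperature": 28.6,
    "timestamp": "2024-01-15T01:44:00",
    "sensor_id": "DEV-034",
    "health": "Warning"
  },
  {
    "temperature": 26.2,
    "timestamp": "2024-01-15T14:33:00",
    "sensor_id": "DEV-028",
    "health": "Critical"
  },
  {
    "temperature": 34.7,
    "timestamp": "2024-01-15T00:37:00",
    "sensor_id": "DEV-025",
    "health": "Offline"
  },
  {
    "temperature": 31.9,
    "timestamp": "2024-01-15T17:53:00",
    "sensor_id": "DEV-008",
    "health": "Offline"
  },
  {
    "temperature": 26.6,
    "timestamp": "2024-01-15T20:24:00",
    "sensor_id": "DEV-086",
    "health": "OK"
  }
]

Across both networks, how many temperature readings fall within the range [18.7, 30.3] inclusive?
3

Schema mapping: "temp_value" (sensor_array_2) = "temperature" (sensor_array_1) = temperature

Readings in [18.7, 30.3] from sensor_array_2: 0
Readings in [18.7, 30.3] from sensor_array_1: 3

Total count: 0 + 3 = 3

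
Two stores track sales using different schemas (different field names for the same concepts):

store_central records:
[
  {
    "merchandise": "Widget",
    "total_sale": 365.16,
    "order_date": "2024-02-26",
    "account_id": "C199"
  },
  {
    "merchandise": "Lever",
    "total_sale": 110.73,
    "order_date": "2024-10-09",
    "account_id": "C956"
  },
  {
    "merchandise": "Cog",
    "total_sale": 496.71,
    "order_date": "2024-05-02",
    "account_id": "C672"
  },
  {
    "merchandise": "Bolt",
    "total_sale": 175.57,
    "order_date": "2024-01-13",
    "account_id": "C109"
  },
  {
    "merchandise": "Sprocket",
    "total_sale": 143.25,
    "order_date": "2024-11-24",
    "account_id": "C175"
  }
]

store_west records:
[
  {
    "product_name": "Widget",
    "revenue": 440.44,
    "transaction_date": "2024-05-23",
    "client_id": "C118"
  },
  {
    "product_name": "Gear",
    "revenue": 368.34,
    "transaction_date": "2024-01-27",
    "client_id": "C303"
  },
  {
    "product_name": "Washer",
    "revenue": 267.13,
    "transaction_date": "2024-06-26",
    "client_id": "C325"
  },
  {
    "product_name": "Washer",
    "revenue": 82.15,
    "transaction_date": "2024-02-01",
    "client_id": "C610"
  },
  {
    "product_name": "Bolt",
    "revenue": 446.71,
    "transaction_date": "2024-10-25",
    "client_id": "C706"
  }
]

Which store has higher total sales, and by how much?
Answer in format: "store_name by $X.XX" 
store_west by $313.35

Schema mapping: "total_sale" (store_central) = "revenue" (store_west) = sale amount

Total for store_central: 1291.42
Total for store_west: 1604.77

Difference: |1291.42 - 1604.77| = 313.35
store_west has higher sales by $313.35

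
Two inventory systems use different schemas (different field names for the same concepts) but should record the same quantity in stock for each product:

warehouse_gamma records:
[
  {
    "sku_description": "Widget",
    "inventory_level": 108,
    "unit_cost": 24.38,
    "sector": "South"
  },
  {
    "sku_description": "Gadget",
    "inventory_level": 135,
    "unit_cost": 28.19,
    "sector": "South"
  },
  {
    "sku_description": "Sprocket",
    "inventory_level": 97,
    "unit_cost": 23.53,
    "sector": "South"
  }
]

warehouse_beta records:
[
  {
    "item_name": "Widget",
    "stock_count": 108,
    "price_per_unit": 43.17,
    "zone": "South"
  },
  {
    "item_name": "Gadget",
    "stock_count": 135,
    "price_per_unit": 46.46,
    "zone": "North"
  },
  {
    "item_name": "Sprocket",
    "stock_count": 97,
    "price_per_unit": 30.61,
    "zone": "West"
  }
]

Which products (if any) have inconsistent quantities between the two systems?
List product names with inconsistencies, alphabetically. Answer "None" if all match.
None

Schema mappings:
- "sku_description" (warehouse_gamma) = "item_name" (warehouse_beta) = product name
- "inventory_level" (warehouse_gamma) = "stock_count" (warehouse_beta) = quantity

Comparison:
  Widget: 108 vs 108 - MATCH
  Gadget: 135 vs 135 - MATCH
  Sprocket: 97 vs 97 - MATCH

Products with inconsistencies: None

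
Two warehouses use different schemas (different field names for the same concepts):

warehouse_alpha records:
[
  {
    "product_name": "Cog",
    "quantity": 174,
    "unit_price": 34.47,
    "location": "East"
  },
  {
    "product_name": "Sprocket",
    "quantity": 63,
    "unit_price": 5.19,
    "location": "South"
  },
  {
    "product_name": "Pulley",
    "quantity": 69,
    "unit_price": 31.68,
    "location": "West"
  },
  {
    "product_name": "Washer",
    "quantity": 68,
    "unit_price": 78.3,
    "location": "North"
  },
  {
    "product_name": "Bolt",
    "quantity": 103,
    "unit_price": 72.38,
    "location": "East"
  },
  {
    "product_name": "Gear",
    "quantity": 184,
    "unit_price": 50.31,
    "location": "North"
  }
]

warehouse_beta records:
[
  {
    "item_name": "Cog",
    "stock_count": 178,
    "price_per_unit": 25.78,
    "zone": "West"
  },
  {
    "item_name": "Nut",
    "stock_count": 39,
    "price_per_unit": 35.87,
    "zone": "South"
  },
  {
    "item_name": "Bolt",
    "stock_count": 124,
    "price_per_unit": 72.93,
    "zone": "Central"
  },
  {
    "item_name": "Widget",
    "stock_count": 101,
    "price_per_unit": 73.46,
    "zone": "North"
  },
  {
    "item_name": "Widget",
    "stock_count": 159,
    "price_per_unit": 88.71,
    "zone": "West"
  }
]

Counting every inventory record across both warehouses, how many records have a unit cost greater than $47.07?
6

Schema mapping: "unit_price" (warehouse_alpha) = "price_per_unit" (warehouse_beta) = unit cost

Records > $47.07 in warehouse_alpha: 3
Records > $47.07 in warehouse_beta: 3

Total count: 3 + 3 = 6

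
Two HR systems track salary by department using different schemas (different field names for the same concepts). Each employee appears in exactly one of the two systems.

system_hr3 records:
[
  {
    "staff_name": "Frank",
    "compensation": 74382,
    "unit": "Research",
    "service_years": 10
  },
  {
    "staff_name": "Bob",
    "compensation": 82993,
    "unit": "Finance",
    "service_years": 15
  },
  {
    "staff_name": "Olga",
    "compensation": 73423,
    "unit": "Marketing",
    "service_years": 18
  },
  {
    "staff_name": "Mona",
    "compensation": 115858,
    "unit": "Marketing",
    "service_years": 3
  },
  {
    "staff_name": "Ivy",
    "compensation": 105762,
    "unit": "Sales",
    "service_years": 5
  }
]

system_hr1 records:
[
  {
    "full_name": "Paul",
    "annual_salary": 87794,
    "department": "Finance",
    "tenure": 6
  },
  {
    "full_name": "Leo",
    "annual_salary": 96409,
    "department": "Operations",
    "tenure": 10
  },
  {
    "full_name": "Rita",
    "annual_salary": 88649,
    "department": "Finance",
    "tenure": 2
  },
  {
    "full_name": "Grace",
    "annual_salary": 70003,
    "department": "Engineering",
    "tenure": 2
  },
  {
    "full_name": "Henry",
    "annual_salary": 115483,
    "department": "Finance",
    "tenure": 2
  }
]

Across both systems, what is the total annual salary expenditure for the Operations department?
96409

Schema mappings:
- "unit" (system_hr3) = "department" (system_hr1) = department
- "compensation" (system_hr3) = "annual_salary" (system_hr1) = salary

Operations salaries from system_hr3: 0
Operations salaries from system_hr1: 96409

Total: 0 + 96409 = 96409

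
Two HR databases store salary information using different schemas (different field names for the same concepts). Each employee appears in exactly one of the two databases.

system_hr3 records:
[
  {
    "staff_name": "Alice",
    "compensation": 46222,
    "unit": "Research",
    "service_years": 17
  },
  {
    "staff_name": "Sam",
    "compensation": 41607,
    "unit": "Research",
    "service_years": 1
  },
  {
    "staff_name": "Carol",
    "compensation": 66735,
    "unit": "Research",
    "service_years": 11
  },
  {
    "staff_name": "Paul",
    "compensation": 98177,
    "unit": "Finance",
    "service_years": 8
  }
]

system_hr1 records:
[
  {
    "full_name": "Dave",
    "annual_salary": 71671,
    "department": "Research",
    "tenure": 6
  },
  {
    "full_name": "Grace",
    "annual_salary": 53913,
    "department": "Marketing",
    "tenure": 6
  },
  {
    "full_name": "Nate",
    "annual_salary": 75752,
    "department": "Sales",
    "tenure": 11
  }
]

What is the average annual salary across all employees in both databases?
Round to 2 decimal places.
64868.14

Schema mapping: "compensation" (system_hr3) = "annual_salary" (system_hr1) = annual salary

All salaries: [46222, 41607, 66735, 98177, 71671, 53913, 75752]
Sum: 454077
Count: 7
Average: 454077 / 7 = 64868.14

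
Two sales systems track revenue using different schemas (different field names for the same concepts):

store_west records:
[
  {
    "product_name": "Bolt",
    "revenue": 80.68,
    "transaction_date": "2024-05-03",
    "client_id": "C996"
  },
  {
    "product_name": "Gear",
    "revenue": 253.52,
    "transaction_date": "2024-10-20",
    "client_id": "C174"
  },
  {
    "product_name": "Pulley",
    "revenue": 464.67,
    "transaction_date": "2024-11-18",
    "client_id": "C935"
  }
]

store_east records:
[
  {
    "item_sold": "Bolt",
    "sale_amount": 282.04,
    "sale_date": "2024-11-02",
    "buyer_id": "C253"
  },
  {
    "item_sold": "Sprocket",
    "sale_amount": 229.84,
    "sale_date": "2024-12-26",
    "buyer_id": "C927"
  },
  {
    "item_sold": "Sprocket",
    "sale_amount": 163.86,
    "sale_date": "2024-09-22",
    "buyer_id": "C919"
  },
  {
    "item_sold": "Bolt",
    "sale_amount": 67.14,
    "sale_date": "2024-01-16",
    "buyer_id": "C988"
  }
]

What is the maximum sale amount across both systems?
464.67

Reconcile: "revenue" (store_west) = "sale_amount" (store_east) = sale amount

Maximum in store_west: 464.67
Maximum in store_east: 282.04

Overall maximum: max(464.67, 282.04) = 464.67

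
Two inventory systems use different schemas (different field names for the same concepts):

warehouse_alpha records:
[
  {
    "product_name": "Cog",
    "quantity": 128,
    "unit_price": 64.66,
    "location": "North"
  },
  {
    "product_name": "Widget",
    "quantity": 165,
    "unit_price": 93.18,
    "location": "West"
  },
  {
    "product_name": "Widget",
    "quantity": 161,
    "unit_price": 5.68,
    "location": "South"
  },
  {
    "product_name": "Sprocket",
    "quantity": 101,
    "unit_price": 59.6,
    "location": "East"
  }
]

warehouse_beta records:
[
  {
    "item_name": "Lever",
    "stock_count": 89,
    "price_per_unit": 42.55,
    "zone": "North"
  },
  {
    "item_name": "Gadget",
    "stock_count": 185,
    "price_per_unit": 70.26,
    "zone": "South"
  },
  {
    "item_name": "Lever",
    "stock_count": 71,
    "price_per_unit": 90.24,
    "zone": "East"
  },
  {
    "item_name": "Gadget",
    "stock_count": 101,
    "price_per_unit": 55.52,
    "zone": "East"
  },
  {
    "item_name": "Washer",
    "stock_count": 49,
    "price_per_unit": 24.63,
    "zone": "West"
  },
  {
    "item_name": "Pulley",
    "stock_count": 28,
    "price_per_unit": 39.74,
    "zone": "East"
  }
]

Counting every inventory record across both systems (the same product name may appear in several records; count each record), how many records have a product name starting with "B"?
0

Schema mapping: "product_name" (warehouse_alpha) = "item_name" (warehouse_beta) = product name

Records with product name starting with "B" in warehouse_alpha: 0
Records with product name starting with "B" in warehouse_beta: 0

Total: 0 + 0 = 0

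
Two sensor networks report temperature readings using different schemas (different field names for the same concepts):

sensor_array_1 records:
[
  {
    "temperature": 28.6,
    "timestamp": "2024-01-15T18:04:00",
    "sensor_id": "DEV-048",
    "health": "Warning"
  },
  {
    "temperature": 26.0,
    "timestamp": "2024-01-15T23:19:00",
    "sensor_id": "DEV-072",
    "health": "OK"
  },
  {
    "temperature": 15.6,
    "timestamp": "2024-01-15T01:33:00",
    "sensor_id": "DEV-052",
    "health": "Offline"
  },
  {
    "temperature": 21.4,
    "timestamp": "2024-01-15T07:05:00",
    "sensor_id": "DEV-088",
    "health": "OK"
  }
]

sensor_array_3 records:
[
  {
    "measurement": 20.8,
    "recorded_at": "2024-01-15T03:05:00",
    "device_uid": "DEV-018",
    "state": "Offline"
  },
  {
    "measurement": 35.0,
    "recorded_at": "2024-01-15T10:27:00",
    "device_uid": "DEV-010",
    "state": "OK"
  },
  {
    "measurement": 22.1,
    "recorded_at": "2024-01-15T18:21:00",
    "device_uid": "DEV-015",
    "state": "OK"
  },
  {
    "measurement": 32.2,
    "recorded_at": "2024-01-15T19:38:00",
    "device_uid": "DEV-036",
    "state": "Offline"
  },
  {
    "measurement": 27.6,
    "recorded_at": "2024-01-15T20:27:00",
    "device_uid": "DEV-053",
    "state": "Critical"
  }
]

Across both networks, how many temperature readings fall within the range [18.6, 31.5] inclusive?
6

Schema mapping: "temperature" (sensor_array_1) = "measurement" (sensor_array_3) = temperature

Readings in [18.6, 31.5] from sensor_array_1: 3
Readings in [18.6, 31.5] from sensor_array_3: 3

Total count: 3 + 3 = 6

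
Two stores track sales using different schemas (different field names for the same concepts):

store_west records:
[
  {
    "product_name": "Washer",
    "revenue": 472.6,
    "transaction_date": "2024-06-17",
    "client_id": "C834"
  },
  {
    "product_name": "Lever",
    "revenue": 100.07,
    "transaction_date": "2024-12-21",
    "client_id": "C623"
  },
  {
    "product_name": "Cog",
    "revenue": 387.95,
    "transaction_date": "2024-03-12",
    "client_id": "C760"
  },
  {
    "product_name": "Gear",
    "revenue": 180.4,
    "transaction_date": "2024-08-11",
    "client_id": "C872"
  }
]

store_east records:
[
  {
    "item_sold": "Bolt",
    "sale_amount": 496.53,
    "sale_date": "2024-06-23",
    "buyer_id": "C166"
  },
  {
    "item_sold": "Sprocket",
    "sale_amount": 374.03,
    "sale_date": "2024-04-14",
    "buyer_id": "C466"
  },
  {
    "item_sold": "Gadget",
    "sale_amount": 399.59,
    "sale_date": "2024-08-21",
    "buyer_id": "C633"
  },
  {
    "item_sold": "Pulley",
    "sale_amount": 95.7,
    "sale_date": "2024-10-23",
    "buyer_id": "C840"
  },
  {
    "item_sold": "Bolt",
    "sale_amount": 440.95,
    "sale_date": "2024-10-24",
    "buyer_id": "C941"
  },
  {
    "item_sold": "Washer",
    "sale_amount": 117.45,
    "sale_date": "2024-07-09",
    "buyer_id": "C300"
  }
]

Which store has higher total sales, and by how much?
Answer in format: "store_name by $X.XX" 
store_east by $783.23

Schema mapping: "revenue" (store_west) = "sale_amount" (store_east) = sale amount

Total for store_west: 1141.02
Total for store_east: 1924.25

Difference: |1141.02 - 1924.25| = 783.23
store_east has higher sales by $783.23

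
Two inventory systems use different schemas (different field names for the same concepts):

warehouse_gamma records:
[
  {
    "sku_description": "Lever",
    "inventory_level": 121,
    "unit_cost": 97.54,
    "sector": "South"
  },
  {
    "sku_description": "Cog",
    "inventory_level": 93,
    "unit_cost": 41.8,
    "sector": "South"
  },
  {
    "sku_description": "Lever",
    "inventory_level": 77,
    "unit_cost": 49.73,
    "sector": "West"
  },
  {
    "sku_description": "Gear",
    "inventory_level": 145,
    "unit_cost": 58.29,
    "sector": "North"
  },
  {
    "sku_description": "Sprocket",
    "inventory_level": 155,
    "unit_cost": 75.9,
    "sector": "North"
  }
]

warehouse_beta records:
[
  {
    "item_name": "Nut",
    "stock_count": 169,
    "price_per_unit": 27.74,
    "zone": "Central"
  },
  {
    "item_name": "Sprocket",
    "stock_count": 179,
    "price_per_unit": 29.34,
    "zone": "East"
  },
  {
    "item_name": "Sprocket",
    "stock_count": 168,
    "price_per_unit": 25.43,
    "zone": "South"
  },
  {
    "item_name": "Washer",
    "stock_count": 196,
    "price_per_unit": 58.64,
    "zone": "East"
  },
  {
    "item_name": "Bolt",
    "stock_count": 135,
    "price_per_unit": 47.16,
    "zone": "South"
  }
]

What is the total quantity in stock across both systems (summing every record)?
1438

To reconcile these schemas, identify the field holding the quantity in stock in each system:
1. In warehouse_gamma it is "inventory_level"
2. In warehouse_beta it is "stock_count"

From warehouse_gamma: 121 + 93 + 77 + 145 + 155 = 591
From warehouse_beta: 169 + 179 + 168 + 196 + 135 = 847

Total: 591 + 847 = 1438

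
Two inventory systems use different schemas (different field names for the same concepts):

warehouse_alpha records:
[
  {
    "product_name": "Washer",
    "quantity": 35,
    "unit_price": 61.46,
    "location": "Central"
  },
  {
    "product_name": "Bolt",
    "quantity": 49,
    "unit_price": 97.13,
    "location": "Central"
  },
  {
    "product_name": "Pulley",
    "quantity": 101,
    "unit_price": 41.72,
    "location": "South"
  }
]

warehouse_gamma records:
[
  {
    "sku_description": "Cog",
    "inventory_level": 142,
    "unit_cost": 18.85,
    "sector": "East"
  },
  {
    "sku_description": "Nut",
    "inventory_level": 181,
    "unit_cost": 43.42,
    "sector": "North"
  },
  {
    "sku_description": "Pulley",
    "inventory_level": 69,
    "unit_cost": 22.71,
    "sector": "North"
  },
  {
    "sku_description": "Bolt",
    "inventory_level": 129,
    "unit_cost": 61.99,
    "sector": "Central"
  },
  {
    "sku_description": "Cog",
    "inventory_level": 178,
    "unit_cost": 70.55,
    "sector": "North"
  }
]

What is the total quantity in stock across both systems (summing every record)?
884

To reconcile these schemas, identify the field holding the quantity in stock in each system:
1. In warehouse_alpha it is "quantity"
2. In warehouse_gamma it is "inventory_level"

From warehouse_alpha: 35 + 49 + 101 = 185
From warehouse_gamma: 142 + 181 + 69 + 129 + 178 = 699

Total: 185 + 699 = 884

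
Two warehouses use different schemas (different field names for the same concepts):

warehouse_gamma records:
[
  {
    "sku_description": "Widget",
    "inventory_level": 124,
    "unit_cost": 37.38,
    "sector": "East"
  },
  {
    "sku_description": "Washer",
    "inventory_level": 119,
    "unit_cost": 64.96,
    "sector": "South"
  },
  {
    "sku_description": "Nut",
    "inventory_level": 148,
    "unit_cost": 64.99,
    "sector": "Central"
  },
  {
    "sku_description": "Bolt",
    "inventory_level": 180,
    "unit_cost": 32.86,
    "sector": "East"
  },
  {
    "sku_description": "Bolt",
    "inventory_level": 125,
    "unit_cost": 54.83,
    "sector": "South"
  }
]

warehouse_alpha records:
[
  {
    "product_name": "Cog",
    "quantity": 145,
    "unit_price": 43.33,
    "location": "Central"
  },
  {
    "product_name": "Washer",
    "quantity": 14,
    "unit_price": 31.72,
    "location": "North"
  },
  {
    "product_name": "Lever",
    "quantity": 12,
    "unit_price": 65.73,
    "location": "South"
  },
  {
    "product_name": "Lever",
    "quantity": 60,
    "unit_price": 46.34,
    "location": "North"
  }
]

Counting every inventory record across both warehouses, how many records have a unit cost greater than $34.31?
7

Schema mapping: "unit_cost" (warehouse_gamma) = "unit_price" (warehouse_alpha) = unit cost

Records > $34.31 in warehouse_gamma: 4
Records > $34.31 in warehouse_alpha: 3

Total count: 4 + 3 = 7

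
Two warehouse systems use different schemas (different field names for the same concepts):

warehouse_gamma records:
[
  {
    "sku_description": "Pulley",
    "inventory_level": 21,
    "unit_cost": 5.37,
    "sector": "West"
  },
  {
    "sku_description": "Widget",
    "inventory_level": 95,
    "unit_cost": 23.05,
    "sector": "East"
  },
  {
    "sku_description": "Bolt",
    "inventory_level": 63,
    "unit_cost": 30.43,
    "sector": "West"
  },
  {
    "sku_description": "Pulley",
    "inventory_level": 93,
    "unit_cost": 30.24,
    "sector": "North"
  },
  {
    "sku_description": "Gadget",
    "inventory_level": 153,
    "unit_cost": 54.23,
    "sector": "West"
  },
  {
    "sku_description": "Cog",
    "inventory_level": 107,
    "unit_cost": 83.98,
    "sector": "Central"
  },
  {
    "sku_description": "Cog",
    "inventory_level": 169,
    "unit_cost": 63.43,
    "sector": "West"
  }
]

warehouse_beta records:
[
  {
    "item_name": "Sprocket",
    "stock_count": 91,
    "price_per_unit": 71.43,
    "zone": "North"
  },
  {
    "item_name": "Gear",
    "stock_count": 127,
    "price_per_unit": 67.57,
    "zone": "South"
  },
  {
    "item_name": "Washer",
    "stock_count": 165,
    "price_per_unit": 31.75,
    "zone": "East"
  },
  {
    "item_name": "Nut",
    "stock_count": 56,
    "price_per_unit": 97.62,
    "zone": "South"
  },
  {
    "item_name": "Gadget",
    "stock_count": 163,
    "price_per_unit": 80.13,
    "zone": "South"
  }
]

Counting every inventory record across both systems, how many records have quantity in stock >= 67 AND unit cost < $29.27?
1

Schema mappings:
- "inventory_level" (warehouse_gamma) = "stock_count" (warehouse_beta) = quantity
- "unit_cost" (warehouse_gamma) = "price_per_unit" (warehouse_beta) = unit cost

Records meeting both conditions in warehouse_gamma: 1
Records meeting both conditions in warehouse_beta: 0

Total: 1 + 0 = 1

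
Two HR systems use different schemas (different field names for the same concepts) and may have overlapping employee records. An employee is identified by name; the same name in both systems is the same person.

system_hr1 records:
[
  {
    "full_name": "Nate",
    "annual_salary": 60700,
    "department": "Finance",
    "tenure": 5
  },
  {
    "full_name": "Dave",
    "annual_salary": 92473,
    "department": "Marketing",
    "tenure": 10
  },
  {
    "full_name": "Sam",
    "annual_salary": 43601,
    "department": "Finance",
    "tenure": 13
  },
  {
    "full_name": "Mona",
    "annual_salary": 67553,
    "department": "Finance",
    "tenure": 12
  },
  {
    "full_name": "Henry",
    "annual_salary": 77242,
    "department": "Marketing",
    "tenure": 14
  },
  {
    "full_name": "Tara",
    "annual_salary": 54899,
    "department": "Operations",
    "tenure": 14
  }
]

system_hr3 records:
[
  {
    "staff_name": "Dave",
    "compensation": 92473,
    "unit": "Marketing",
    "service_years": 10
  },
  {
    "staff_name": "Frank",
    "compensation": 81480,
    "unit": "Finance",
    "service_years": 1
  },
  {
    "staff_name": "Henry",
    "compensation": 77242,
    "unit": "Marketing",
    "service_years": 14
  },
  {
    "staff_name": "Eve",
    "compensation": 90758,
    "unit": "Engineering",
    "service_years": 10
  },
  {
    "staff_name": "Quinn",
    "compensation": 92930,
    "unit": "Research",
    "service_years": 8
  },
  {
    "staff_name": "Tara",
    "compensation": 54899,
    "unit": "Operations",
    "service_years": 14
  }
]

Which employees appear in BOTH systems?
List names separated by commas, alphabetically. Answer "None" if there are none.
Dave, Henry, Tara

Schema mapping: "full_name" (system_hr1) = "staff_name" (system_hr3) = employee name

Names in system_hr1: ['Dave', 'Henry', 'Mona', 'Nate', 'Sam', 'Tara']
Names in system_hr3: ['Dave', 'Eve', 'Frank', 'Henry', 'Quinn', 'Tara']

Intersection: ['Dave', 'Henry', 'Tara']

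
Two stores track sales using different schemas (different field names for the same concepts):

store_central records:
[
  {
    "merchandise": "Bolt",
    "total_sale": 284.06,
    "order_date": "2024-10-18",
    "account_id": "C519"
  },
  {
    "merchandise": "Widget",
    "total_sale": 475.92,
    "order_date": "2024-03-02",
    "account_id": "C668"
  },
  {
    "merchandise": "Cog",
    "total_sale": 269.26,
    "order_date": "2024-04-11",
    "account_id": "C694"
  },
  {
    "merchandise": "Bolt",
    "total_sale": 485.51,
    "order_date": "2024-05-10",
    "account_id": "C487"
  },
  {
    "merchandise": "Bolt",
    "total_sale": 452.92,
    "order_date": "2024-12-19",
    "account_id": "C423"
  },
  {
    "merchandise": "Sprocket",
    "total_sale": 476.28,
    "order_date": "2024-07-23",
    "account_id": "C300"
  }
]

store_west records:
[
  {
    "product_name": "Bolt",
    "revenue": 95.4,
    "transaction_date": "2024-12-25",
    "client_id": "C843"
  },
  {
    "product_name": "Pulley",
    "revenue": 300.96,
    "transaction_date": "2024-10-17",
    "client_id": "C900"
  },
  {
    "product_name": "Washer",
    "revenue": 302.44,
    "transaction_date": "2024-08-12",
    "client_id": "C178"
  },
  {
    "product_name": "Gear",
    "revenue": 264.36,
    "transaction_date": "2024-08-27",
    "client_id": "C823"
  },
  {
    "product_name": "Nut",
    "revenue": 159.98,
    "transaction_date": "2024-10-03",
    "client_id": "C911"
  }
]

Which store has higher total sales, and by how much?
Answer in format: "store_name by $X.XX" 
store_central by $1320.81

Schema mapping: "total_sale" (store_central) = "revenue" (store_west) = sale amount

Total for store_central: 2443.95
Total for store_west: 1123.14

Difference: |2443.95 - 1123.14| = 1320.81
store_central has higher sales by $1320.81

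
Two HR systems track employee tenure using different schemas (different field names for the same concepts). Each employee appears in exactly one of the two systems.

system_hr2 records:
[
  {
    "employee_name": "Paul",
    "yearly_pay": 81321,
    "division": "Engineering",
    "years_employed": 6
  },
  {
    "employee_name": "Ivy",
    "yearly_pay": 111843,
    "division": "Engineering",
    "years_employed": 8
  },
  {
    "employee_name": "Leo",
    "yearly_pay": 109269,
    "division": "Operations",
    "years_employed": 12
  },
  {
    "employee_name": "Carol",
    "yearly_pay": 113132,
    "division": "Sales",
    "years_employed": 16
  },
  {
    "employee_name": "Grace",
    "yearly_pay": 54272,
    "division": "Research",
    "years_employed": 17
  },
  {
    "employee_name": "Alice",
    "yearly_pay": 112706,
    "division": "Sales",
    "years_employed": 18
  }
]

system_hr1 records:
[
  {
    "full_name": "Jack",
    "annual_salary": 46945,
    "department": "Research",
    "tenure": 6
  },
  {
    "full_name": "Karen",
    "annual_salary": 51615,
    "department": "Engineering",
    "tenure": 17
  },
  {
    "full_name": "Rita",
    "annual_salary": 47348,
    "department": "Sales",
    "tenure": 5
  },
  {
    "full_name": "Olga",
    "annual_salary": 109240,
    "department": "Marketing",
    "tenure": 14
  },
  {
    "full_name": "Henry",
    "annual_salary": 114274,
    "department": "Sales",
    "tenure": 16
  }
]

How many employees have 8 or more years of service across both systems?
8

Reconcile schemas: "years_employed" (system_hr2) = "tenure" (system_hr1) = years of service

From system_hr2: 5 employees with >= 8 years
From system_hr1: 3 employees with >= 8 years

Total: 5 + 3 = 8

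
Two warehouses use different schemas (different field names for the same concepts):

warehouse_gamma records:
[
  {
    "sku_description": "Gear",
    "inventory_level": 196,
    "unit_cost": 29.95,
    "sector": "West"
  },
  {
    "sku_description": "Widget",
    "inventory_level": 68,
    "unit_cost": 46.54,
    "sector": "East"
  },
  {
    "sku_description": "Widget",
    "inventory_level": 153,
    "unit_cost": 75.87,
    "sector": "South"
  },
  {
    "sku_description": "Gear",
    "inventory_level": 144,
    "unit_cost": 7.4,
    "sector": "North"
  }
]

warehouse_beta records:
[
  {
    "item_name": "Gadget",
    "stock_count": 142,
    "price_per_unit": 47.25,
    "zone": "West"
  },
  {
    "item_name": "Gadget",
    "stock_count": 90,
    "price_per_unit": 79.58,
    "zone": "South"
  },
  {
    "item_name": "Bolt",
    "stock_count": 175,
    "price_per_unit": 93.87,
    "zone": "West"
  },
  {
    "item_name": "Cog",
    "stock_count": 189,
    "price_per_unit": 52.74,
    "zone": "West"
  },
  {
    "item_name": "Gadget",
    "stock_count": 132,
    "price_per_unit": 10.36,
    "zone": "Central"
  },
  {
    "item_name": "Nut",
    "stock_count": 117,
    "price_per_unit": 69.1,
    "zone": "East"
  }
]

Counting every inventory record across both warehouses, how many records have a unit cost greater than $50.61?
5

Schema mapping: "unit_cost" (warehouse_gamma) = "price_per_unit" (warehouse_beta) = unit cost

Records > $50.61 in warehouse_gamma: 1
Records > $50.61 in warehouse_beta: 4

Total count: 1 + 4 = 5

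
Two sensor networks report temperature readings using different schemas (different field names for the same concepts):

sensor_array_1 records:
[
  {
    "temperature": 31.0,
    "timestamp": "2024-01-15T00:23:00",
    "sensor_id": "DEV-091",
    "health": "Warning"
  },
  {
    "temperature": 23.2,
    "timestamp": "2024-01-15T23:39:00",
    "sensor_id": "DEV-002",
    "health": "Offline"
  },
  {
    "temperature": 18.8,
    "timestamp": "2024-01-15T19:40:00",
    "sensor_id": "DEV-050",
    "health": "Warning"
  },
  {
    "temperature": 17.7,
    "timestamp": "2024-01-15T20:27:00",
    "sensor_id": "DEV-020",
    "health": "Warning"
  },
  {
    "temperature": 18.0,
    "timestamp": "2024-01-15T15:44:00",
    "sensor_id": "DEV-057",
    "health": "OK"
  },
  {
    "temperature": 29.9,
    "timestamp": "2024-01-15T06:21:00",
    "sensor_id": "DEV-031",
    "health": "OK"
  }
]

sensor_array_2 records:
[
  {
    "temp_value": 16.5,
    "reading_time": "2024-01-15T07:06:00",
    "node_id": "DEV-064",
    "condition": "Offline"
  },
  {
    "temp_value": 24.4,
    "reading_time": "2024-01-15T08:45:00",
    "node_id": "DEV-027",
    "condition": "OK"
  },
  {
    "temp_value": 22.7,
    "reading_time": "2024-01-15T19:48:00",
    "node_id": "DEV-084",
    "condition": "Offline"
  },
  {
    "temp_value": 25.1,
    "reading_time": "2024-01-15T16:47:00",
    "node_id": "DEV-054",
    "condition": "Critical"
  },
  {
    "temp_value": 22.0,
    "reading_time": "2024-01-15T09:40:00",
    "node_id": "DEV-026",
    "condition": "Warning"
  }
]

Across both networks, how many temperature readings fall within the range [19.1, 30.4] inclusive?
6

Schema mapping: "temperature" (sensor_array_1) = "temp_value" (sensor_array_2) = temperature

Readings in [19.1, 30.4] from sensor_array_1: 2
Readings in [19.1, 30.4] from sensor_array_2: 4

Total count: 2 + 4 = 6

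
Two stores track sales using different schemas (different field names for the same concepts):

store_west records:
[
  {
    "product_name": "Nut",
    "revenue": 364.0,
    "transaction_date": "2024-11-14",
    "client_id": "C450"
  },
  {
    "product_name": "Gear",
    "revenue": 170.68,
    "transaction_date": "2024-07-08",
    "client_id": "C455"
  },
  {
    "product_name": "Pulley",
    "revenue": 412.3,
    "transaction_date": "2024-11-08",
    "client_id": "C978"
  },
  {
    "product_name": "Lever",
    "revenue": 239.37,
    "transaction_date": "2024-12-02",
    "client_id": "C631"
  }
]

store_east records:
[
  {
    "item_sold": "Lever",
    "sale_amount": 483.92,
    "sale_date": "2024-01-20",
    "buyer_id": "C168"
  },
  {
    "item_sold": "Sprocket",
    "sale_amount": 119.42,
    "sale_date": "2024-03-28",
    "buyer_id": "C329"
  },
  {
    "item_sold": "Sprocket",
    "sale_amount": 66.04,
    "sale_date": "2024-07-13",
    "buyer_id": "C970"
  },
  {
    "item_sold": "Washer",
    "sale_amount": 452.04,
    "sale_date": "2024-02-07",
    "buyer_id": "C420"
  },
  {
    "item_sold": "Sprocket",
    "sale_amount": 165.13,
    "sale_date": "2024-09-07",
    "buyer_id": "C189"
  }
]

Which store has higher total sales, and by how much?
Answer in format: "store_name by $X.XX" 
store_east by $100.20

Schema mapping: "revenue" (store_west) = "sale_amount" (store_east) = sale amount

Total for store_west: 1186.35
Total for store_east: 1286.55

Difference: |1186.35 - 1286.55| = 100.20
store_east has higher sales by $100.20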